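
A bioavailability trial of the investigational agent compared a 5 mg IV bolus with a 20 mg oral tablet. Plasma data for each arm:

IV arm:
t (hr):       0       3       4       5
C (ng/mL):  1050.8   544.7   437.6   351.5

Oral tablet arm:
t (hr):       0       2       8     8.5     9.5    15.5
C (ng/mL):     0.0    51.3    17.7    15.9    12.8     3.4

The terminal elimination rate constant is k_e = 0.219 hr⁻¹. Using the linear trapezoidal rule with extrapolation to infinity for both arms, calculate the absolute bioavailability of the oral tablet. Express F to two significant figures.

F = 0.018

Trapezoidal AUC_0→5 (IV):
  [0→3]: (1050.8+544.7)/2 × 3 = 2393.25
  [3→4]: (544.7+437.6)/2 × 1 = 491.15
  [4→5]: (437.6+351.5)/2 × 1 = 394.55
  Sum = 3278.95 ng/mL·hr
IV tail: 351.5/0.219 = 1605.023; AUC_iv,0→∞ = 3278.95 + 1605.023 = 4883.973 ng/mL·hr
Trapezoidal AUC_0→15.5 (oral tablet):
  [0→2]: (0.0+51.3)/2 × 2 = 51.3
  [2→8]: (51.3+17.7)/2 × 6 = 207.0
  [8→8.5]: (17.7+15.9)/2 × 0.5 = 8.4
  [8.5→9.5]: (15.9+12.8)/2 × 1 = 14.35
  [9.5→15.5]: (12.8+3.4)/2 × 6 = 48.6
  Sum = 329.65 ng/mL·hr
oral tablet tail: 3.4/0.219 = 15.525; AUC_ev,0→∞ = 329.65 + 15.525 = 345.175 ng/mL·hr
F = (AUC_ev/D_ev)/(AUC_iv/D_iv) = (345.175/20)/(4883.973/5) = 17.25875/976.7946 = 0.0177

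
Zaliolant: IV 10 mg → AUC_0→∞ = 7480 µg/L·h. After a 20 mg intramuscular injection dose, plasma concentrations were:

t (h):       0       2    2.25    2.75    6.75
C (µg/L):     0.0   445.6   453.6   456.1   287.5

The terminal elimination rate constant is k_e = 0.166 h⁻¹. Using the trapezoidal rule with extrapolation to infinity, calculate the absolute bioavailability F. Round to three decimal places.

Trapezoidal AUC_0→6.75 (intramuscular injection):
  [0→2]: (0.0+445.6)/2 × 2 = 445.6
  [2→2.25]: (445.6+453.6)/2 × 0.25 = 112.4
  [2.25→2.75]: (453.6+456.1)/2 × 0.5 = 227.425
  [2.75→6.75]: (456.1+287.5)/2 × 4 = 1487.2
  Sum = 2272.625 µg/L·h
Tail: C_last/k_e = 287.5/0.166 = 1731.928
AUC_0→∞ (intramuscular injection) = 2272.625 + 1731.928 = 4004.553 µg/L·h
F = (AUC_ev/D_ev)/(AUC_iv/D_iv) = (4004.553/20)/(7480/10) = 200.22765/748 = 0.2677

F = 0.268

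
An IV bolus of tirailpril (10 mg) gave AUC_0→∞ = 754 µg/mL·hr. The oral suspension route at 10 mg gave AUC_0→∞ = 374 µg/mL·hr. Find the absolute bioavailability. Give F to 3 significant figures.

F = 0.496

F = (AUC_ev / D_ev) / (AUC_iv / D_iv)
  = (374/10) / (754/10)
  = 37.4 / 75.4 = 0.4960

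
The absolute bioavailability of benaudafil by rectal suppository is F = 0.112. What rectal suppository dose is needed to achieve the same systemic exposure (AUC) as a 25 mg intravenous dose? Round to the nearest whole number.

D_rectal = 223 mg

For equal systemic exposure: F × D_ev = D_iv
D_ev = D_iv / F = 25 / 0.112 = 223.214 mg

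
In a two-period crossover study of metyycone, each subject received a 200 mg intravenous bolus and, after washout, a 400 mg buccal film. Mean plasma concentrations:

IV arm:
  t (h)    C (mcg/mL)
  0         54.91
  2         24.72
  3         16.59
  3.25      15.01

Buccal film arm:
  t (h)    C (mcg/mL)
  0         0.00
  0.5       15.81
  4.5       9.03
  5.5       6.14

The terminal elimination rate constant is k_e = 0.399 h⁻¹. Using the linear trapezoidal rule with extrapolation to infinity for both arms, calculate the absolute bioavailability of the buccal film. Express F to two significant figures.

F = 0.27

Trapezoidal AUC_0→3.25 (IV):
  [0→2]: (54.91+24.72)/2 × 2 = 79.63
  [2→3]: (24.72+16.59)/2 × 1 = 20.655
  [3→3.25]: (16.59+15.01)/2 × 0.25 = 3.95
  Sum = 104.235 mcg/mL·h
IV tail: 15.01/0.399 = 37.619; AUC_iv,0→∞ = 104.235 + 37.619 = 141.854 mcg/mL·h
Trapezoidal AUC_0→5.5 (buccal film):
  [0→0.5]: (0.00+15.81)/2 × 0.5 = 3.9525
  [0.5→4.5]: (15.81+9.03)/2 × 4 = 49.68
  [4.5→5.5]: (9.03+6.14)/2 × 1 = 7.585
  Sum = 61.2175 mcg/mL·h
buccal film tail: 6.14/0.399 = 15.388; AUC_ev,0→∞ = 61.2175 + 15.388 = 76.6055 mcg/mL·h
F = (AUC_ev/D_ev)/(AUC_iv/D_iv) = (76.6055/400)/(141.854/200) = 0.19151375/0.70927 = 0.2700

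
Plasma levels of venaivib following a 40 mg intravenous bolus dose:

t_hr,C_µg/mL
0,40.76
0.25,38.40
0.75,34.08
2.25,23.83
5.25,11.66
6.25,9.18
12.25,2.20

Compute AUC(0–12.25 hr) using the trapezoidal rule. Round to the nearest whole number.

Trapezoidal AUC_0→12.25:
  [0→0.25]: (40.76+38.40)/2 × 0.25 = 9.895
  [0.25→0.75]: (38.40+34.08)/2 × 0.5 = 18.12
  [0.75→2.25]: (34.08+23.83)/2 × 1.5 = 43.4325
  [2.25→5.25]: (23.83+11.66)/2 × 3 = 53.235
  [5.25→6.25]: (11.66+9.18)/2 × 1 = 10.42
  [6.25→12.25]: (9.18+2.20)/2 × 6 = 34.14
  Sum = 169.2425 µg/mL·hr

AUC = 169 µg/mL·hr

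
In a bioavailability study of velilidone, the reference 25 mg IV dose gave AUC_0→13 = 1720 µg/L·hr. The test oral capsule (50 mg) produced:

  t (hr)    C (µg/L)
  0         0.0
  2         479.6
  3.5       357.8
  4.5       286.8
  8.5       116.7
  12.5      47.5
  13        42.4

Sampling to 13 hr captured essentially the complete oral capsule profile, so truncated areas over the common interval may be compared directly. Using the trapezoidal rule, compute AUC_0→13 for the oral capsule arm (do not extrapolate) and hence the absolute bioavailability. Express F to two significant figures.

F = 0.75

Trapezoidal AUC_0→13 (oral capsule):
  [0→2]: (0.0+479.6)/2 × 2 = 479.6
  [2→3.5]: (479.6+357.8)/2 × 1.5 = 628.05
  [3.5→4.5]: (357.8+286.8)/2 × 1 = 322.3
  [4.5→8.5]: (286.8+116.7)/2 × 4 = 807.0
  [8.5→12.5]: (116.7+47.5)/2 × 4 = 328.4
  [12.5→13]: (47.5+42.4)/2 × 0.5 = 22.475
  Sum = 2587.825 µg/L·hr
F = (AUC_ev/D_ev)/(AUC_iv/D_iv) = (2587.825/50)/(1720/25) = 51.7565/68.8 = 0.7523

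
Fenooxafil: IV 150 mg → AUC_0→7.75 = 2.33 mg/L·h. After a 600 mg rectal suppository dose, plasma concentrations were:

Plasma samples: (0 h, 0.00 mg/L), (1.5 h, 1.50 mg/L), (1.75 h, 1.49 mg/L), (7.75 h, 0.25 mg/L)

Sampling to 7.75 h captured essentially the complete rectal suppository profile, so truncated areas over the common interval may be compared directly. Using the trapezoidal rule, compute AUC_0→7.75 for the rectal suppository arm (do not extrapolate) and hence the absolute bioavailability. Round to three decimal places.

Trapezoidal AUC_0→7.75 (rectal suppository):
  [0→1.5]: (0.00+1.50)/2 × 1.5 = 1.125
  [1.5→1.75]: (1.50+1.49)/2 × 0.25 = 0.37375
  [1.75→7.75]: (1.49+0.25)/2 × 6 = 5.22
  Sum = 6.71875 mg/L·h
F = (AUC_ev/D_ev)/(AUC_iv/D_iv) = (6.71875/600)/(2.33/150) = 0.0111979/0.0155333 = 0.7209

F = 0.721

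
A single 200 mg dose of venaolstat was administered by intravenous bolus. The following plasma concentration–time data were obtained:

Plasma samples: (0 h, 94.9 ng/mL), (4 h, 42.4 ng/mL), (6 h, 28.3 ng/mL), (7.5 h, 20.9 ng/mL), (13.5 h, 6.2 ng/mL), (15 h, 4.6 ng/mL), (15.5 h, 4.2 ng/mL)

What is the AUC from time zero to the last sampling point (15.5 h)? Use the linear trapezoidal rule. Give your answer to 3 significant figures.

Trapezoidal AUC_0→15.5:
  [0→4]: (94.9+42.4)/2 × 4 = 274.6
  [4→6]: (42.4+28.3)/2 × 2 = 70.7
  [6→7.5]: (28.3+20.9)/2 × 1.5 = 36.9
  [7.5→13.5]: (20.9+6.2)/2 × 6 = 81.3
  [13.5→15]: (6.2+4.6)/2 × 1.5 = 8.1
  [15→15.5]: (4.6+4.2)/2 × 0.5 = 2.2
  Sum = 473.8 ng/mL·h

AUC = 474 ng/mL·h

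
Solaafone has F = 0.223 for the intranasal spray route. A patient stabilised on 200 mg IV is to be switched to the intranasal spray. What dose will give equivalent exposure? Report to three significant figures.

For equal systemic exposure: F × D_ev = D_iv
D_ev = D_iv / F = 200 / 0.223 = 896.861 mg

D_intranasal = 897 mg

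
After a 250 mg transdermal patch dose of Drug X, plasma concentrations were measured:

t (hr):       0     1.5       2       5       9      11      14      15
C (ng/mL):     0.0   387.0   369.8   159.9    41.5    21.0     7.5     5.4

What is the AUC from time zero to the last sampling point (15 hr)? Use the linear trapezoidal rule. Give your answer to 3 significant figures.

Trapezoidal AUC_0→15:
  [0→1.5]: (0.0+387.0)/2 × 1.5 = 290.25
  [1.5→2]: (387.0+369.8)/2 × 0.5 = 189.2
  [2→5]: (369.8+159.9)/2 × 3 = 794.55
  [5→9]: (159.9+41.5)/2 × 4 = 402.8
  [9→11]: (41.5+21.0)/2 × 2 = 62.5
  [11→14]: (21.0+7.5)/2 × 3 = 42.75
  [14→15]: (7.5+5.4)/2 × 1 = 6.45
  Sum = 1788.5 ng/mL·hr

AUC = 1790 ng/mL·hr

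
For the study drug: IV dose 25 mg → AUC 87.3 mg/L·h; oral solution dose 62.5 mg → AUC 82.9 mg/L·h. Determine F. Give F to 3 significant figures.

F = 0.380

F = (AUC_ev / D_ev) / (AUC_iv / D_iv)
  = (82.9/62.5) / (87.3/25)
  = 1.3264 / 3.492 = 0.3798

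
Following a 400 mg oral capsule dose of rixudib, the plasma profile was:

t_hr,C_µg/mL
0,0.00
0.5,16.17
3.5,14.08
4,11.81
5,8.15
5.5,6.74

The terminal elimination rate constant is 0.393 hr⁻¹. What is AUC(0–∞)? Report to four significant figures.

AUC = 86.74 µg/mL·hr

Trapezoidal AUC_0→5.5:
  [0→0.5]: (0.00+16.17)/2 × 0.5 = 4.0425
  [0.5→3.5]: (16.17+14.08)/2 × 3 = 45.375
  [3.5→4]: (14.08+11.81)/2 × 0.5 = 6.4725
  [4→5]: (11.81+8.15)/2 × 1 = 9.98
  [5→5.5]: (8.15+6.74)/2 × 0.5 = 3.7225
  Sum = 69.5925 µg/mL·hr
Extrapolated tail: C_last / k_e = 6.74 / 0.393 = 17.150
AUC_0→∞ = 69.5925 + 17.150 = 86.7425 µg/mL·hr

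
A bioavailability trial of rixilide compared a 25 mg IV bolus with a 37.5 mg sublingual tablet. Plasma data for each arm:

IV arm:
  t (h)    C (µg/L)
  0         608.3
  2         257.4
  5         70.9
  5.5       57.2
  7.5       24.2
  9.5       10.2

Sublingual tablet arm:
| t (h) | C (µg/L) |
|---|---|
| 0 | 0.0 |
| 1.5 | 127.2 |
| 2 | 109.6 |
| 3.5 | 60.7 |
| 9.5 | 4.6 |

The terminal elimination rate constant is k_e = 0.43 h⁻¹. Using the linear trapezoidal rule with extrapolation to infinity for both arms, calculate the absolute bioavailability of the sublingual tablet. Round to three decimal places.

F = 0.213

Trapezoidal AUC_0→9.5 (IV):
  [0→2]: (608.3+257.4)/2 × 2 = 865.7
  [2→5]: (257.4+70.9)/2 × 3 = 492.45
  [5→5.5]: (70.9+57.2)/2 × 0.5 = 32.025
  [5.5→7.5]: (57.2+24.2)/2 × 2 = 81.4
  [7.5→9.5]: (24.2+10.2)/2 × 2 = 34.4
  Sum = 1505.975 µg/L·h
IV tail: 10.2/0.43 = 23.721; AUC_iv,0→∞ = 1505.975 + 23.721 = 1529.696 µg/L·h
Trapezoidal AUC_0→9.5 (sublingual tablet):
  [0→1.5]: (0.0+127.2)/2 × 1.5 = 95.4
  [1.5→2]: (127.2+109.6)/2 × 0.5 = 59.2
  [2→3.5]: (109.6+60.7)/2 × 1.5 = 127.725
  [3.5→9.5]: (60.7+4.6)/2 × 6 = 195.9
  Sum = 478.225 µg/L·h
sublingual tablet tail: 4.6/0.43 = 10.698; AUC_ev,0→∞ = 478.225 + 10.698 = 488.923 µg/L·h
F = (AUC_ev/D_ev)/(AUC_iv/D_iv) = (488.923/37.5)/(1529.696/25) = 13.0379/61.18784 = 0.2131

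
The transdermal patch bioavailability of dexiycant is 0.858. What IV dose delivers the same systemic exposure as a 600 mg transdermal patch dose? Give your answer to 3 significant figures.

Systemic exposure from an extravascular dose = F × D_ev, so the equivalent IV dose is F × D_ev.
D_iv = F × D_ev = 0.858 × 600 = 514.8 mg

D_iv = 515 mg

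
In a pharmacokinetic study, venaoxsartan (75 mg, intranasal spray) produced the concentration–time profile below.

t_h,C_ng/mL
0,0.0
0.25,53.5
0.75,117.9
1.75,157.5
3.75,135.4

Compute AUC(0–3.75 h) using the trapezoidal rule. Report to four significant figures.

Trapezoidal AUC_0→3.75:
  [0→0.25]: (0.0+53.5)/2 × 0.25 = 6.6875
  [0.25→0.75]: (53.5+117.9)/2 × 0.5 = 42.85
  [0.75→1.75]: (117.9+157.5)/2 × 1 = 137.7
  [1.75→3.75]: (157.5+135.4)/2 × 2 = 292.9
  Sum = 480.1375 ng/mL·h

AUC = 480.1 ng/mL·h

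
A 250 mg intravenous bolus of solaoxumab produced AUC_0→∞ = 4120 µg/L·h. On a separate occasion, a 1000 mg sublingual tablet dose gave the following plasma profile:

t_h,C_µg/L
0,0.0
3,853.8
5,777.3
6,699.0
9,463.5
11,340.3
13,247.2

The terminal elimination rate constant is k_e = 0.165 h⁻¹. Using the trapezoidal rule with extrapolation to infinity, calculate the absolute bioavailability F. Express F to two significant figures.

F = 0.50

Trapezoidal AUC_0→13 (sublingual tablet):
  [0→3]: (0.0+853.8)/2 × 3 = 1280.7
  [3→5]: (853.8+777.3)/2 × 2 = 1631.1
  [5→6]: (777.3+699.0)/2 × 1 = 738.15
  [6→9]: (699.0+463.5)/2 × 3 = 1743.75
  [9→11]: (463.5+340.3)/2 × 2 = 803.8
  [11→13]: (340.3+247.2)/2 × 2 = 587.5
  Sum = 6785.0 µg/L·h
Tail: C_last/k_e = 247.2/0.165 = 1498.182
AUC_0→∞ (sublingual tablet) = 6785.0 + 1498.182 = 8283.182 µg/L·h
F = (AUC_ev/D_ev)/(AUC_iv/D_iv) = (8283.182/1000)/(4120/250) = 8.283182/16.48 = 0.5026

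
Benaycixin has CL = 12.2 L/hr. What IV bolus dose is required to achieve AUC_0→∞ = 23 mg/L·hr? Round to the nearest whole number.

Dose = 281 mg

Dose_iv = CL × AUC_0→∞
     = 12.2 × 23 = 280.6 mg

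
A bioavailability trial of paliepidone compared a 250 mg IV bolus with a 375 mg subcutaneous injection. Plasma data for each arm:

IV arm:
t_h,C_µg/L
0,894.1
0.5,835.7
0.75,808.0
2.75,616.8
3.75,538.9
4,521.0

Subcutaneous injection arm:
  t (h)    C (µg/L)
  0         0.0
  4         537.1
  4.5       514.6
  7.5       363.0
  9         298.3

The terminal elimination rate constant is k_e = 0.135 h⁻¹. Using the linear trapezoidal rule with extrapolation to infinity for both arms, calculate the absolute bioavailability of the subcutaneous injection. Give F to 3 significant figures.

F = 0.539

Trapezoidal AUC_0→4 (IV):
  [0→0.5]: (894.1+835.7)/2 × 0.5 = 432.45
  [0.5→0.75]: (835.7+808.0)/2 × 0.25 = 205.4625
  [0.75→2.75]: (808.0+616.8)/2 × 2 = 1424.8
  [2.75→3.75]: (616.8+538.9)/2 × 1 = 577.85
  [3.75→4]: (538.9+521.0)/2 × 0.25 = 132.4875
  Sum = 2773.05 µg/L·h
IV tail: 521.0/0.135 = 3859.259; AUC_iv,0→∞ = 2773.05 + 3859.259 = 6632.309 µg/L·h
Trapezoidal AUC_0→9 (subcutaneous injection):
  [0→4]: (0.0+537.1)/2 × 4 = 1074.2
  [4→4.5]: (537.1+514.6)/2 × 0.5 = 262.925
  [4.5→7.5]: (514.6+363.0)/2 × 3 = 1316.4
  [7.5→9]: (363.0+298.3)/2 × 1.5 = 495.975
  Sum = 3149.5 µg/L·h
subcutaneous injection tail: 298.3/0.135 = 2209.630; AUC_ev,0→∞ = 3149.5 + 2209.630 = 5359.13 µg/L·h
F = (AUC_ev/D_ev)/(AUC_iv/D_iv) = (5359.13/375)/(6632.309/250) = 14.291/26.529236 = 0.5387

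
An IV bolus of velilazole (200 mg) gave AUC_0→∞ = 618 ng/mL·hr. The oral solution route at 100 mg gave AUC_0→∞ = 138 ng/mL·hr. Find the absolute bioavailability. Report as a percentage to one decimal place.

F = (AUC_ev / D_ev) / (AUC_iv / D_iv)
  = (138/100) / (618/200)
  = 1.38 / 3.09 = 0.4466
  = 44.66%

F = 44.7%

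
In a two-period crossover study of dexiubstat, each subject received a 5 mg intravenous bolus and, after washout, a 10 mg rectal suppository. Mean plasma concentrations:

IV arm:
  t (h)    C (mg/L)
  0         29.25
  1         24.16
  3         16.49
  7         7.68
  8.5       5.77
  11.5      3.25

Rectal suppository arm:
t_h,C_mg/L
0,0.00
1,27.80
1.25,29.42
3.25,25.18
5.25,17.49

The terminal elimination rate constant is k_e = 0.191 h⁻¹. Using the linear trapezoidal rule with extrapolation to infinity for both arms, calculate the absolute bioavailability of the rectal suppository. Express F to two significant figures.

F = 0.67

Trapezoidal AUC_0→11.5 (IV):
  [0→1]: (29.25+24.16)/2 × 1 = 26.705
  [1→3]: (24.16+16.49)/2 × 2 = 40.65
  [3→7]: (16.49+7.68)/2 × 4 = 48.34
  [7→8.5]: (7.68+5.77)/2 × 1.5 = 10.0875
  [8.5→11.5]: (5.77+3.25)/2 × 3 = 13.53
  Sum = 139.3125 mg/L·h
IV tail: 3.25/0.191 = 17.016; AUC_iv,0→∞ = 139.3125 + 17.016 = 156.3285 mg/L·h
Trapezoidal AUC_0→5.25 (rectal suppository):
  [0→1]: (0.00+27.80)/2 × 1 = 13.9
  [1→1.25]: (27.80+29.42)/2 × 0.25 = 7.1525
  [1.25→3.25]: (29.42+25.18)/2 × 2 = 54.6
  [3.25→5.25]: (25.18+17.49)/2 × 2 = 42.67
  Sum = 118.3225 mg/L·h
rectal suppository tail: 17.49/0.191 = 91.571; AUC_ev,0→∞ = 118.3225 + 91.571 = 209.8935 mg/L·h
F = (AUC_ev/D_ev)/(AUC_iv/D_iv) = (209.8935/10)/(156.3285/5) = 20.98935/31.2657 = 0.6713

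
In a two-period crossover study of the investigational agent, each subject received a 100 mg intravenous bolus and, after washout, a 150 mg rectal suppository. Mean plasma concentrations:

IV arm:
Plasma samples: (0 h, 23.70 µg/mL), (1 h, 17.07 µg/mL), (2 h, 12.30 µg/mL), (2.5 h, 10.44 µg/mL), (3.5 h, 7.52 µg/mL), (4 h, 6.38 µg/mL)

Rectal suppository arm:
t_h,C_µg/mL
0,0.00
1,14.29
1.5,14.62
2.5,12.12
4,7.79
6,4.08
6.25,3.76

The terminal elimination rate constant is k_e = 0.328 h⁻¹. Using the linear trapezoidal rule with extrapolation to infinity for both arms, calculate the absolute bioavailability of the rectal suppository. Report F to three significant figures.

Trapezoidal AUC_0→4 (IV):
  [0→1]: (23.70+17.07)/2 × 1 = 20.385
  [1→2]: (17.07+12.30)/2 × 1 = 14.685
  [2→2.5]: (12.30+10.44)/2 × 0.5 = 5.685
  [2.5→3.5]: (10.44+7.52)/2 × 1 = 8.98
  [3.5→4]: (7.52+6.38)/2 × 0.5 = 3.475
  Sum = 53.21 µg/mL·h
IV tail: 6.38/0.328 = 19.451; AUC_iv,0→∞ = 53.21 + 19.451 = 72.661 µg/mL·h
Trapezoidal AUC_0→6.25 (rectal suppository):
  [0→1]: (0.00+14.29)/2 × 1 = 7.145
  [1→1.5]: (14.29+14.62)/2 × 0.5 = 7.2275
  [1.5→2.5]: (14.62+12.12)/2 × 1 = 13.37
  [2.5→4]: (12.12+7.79)/2 × 1.5 = 14.9325
  [4→6]: (7.79+4.08)/2 × 2 = 11.87
  [6→6.25]: (4.08+3.76)/2 × 0.25 = 0.98
  Sum = 55.525 µg/mL·h
rectal suppository tail: 3.76/0.328 = 11.463; AUC_ev,0→∞ = 55.525 + 11.463 = 66.988 µg/mL·h
F = (AUC_ev/D_ev)/(AUC_iv/D_iv) = (66.988/150)/(72.661/100) = 0.446587/0.72661 = 0.6146

F = 0.615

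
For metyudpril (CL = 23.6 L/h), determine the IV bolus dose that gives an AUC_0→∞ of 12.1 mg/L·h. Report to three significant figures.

Dose_iv = CL × AUC_0→∞
     = 23.6 × 12.1 = 285.56 mg

Dose = 286 mg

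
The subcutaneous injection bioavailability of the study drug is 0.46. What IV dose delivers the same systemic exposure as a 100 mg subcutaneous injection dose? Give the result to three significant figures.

Systemic exposure from an extravascular dose = F × D_ev, so the equivalent IV dose is F × D_ev.
D_iv = F × D_ev = 0.46 × 100 = 46 mg

D_iv = 46.0 mg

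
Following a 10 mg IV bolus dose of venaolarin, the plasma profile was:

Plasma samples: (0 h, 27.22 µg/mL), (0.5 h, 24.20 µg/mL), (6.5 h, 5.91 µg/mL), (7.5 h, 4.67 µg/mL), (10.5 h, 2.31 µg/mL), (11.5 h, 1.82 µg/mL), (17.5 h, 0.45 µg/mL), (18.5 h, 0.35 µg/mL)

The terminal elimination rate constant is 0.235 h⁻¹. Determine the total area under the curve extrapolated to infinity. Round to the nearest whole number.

Trapezoidal AUC_0→18.5:
  [0→0.5]: (27.22+24.20)/2 × 0.5 = 12.855
  [0.5→6.5]: (24.20+5.91)/2 × 6 = 90.33
  [6.5→7.5]: (5.91+4.67)/2 × 1 = 5.29
  [7.5→10.5]: (4.67+2.31)/2 × 3 = 10.47
  [10.5→11.5]: (2.31+1.82)/2 × 1 = 2.065
  [11.5→17.5]: (1.82+0.45)/2 × 6 = 6.81
  [17.5→18.5]: (0.45+0.35)/2 × 1 = 0.4
  Sum = 128.22 µg/mL·h
Extrapolated tail: C_last / k_e = 0.35 / 0.235 = 1.489
AUC_0→∞ = 128.22 + 1.489 = 129.709 µg/mL·h

AUC = 130 µg/mL·h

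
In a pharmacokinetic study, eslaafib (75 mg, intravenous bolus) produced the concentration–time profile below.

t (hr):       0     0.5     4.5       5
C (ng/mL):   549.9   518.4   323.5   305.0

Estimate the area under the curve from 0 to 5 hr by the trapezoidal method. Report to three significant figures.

AUC = 2110 ng/mL·hr

Trapezoidal AUC_0→5:
  [0→0.5]: (549.9+518.4)/2 × 0.5 = 267.075
  [0.5→4.5]: (518.4+323.5)/2 × 4 = 1683.8
  [4.5→5]: (323.5+305.0)/2 × 0.5 = 157.125
  Sum = 2108.0 ng/mL·hr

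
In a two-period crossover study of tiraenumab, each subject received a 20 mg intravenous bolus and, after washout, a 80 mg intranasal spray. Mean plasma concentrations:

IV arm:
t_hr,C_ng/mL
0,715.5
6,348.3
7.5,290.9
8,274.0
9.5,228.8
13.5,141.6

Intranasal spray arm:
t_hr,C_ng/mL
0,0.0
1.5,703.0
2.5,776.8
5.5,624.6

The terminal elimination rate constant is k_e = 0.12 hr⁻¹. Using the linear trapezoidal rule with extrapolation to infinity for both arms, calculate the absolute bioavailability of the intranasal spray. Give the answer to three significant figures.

F = 0.351

Trapezoidal AUC_0→13.5 (IV):
  [0→6]: (715.5+348.3)/2 × 6 = 3191.4
  [6→7.5]: (348.3+290.9)/2 × 1.5 = 479.4
  [7.5→8]: (290.9+274.0)/2 × 0.5 = 141.225
  [8→9.5]: (274.0+228.8)/2 × 1.5 = 377.1
  [9.5→13.5]: (228.8+141.6)/2 × 4 = 740.8
  Sum = 4929.925 ng/mL·hr
IV tail: 141.6/0.12 = 1180.000; AUC_iv,0→∞ = 4929.925 + 1180.000 = 6109.925 ng/mL·hr
Trapezoidal AUC_0→5.5 (intranasal spray):
  [0→1.5]: (0.0+703.0)/2 × 1.5 = 527.25
  [1.5→2.5]: (703.0+776.8)/2 × 1 = 739.9
  [2.5→5.5]: (776.8+624.6)/2 × 3 = 2102.1
  Sum = 3369.25 ng/mL·hr
intranasal spray tail: 624.6/0.12 = 5205.000; AUC_ev,0→∞ = 3369.25 + 5205.000 = 8574.25 ng/mL·hr
F = (AUC_ev/D_ev)/(AUC_iv/D_iv) = (8574.25/80)/(6109.925/20) = 107.178/305.49625 = 0.3508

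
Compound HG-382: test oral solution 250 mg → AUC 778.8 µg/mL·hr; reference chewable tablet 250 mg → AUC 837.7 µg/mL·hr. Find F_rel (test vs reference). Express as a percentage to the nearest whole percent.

F_rel = (AUC_test/D_test) / (AUC_ref/D_ref)
      = (778.8/250) / (837.7/250)
      = 3.1152 / 3.3508 = 0.9297 = 92.97%

F_rel = 93%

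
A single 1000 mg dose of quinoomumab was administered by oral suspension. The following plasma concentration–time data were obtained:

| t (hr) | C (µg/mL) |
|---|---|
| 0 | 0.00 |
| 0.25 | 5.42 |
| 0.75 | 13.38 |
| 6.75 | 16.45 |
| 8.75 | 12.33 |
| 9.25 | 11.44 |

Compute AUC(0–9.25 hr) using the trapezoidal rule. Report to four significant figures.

Trapezoidal AUC_0→9.25:
  [0→0.25]: (0.00+5.42)/2 × 0.25 = 0.6775
  [0.25→0.75]: (5.42+13.38)/2 × 0.5 = 4.7
  [0.75→6.75]: (13.38+16.45)/2 × 6 = 89.49
  [6.75→8.75]: (16.45+12.33)/2 × 2 = 28.78
  [8.75→9.25]: (12.33+11.44)/2 × 0.5 = 5.9425
  Sum = 129.59 µg/mL·hr

AUC = 129.6 µg/mL·hr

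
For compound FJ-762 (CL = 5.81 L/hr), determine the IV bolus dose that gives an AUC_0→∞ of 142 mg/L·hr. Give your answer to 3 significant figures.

Dose_iv = CL × AUC_0→∞
     = 5.81 × 142 = 825.02 mg

Dose = 825 mg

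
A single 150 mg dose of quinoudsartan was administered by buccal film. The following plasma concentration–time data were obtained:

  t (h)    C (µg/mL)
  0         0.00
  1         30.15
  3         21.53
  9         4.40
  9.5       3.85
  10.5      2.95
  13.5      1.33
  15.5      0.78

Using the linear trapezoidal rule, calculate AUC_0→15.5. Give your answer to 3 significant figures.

AUC = 159 µg/mL·h

Trapezoidal AUC_0→15.5:
  [0→1]: (0.00+30.15)/2 × 1 = 15.075
  [1→3]: (30.15+21.53)/2 × 2 = 51.68
  [3→9]: (21.53+4.40)/2 × 6 = 77.79
  [9→9.5]: (4.40+3.85)/2 × 0.5 = 2.0625
  [9.5→10.5]: (3.85+2.95)/2 × 1 = 3.4
  [10.5→13.5]: (2.95+1.33)/2 × 3 = 6.42
  [13.5→15.5]: (1.33+0.78)/2 × 2 = 2.11
  Sum = 158.5375 µg/mL·h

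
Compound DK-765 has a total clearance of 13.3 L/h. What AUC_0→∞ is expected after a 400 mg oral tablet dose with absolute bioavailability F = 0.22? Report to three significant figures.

AUC_0→∞ = F × Dose / CL
        = 0.22 × 400 / 13.3 = 6.61654 mg/L·h

AUC = 6.62 mg/L·h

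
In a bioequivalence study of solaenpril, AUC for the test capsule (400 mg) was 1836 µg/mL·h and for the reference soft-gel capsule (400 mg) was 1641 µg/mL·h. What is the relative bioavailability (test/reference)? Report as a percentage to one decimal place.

F_rel = 111.9%

F_rel = (AUC_test/D_test) / (AUC_ref/D_ref)
      = (1836/400) / (1641/400)
      = 4.59 / 4.1025 = 1.1188 = 111.88%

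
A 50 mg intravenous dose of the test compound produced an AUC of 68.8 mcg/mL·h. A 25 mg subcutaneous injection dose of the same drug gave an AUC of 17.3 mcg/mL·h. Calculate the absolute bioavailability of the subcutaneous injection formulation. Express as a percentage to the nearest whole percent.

F = 50%

F = (AUC_ev / D_ev) / (AUC_iv / D_iv)
  = (17.3/25) / (68.8/50)
  = 0.692 / 1.376 = 0.5029
  = 50.29%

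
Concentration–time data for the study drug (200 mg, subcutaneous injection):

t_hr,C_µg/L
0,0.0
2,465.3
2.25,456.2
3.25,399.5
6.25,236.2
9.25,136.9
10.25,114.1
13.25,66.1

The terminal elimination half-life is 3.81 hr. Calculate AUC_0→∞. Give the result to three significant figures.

Trapezoidal AUC_0→13.25:
  [0→2]: (0.0+465.3)/2 × 2 = 465.3
  [2→2.25]: (465.3+456.2)/2 × 0.25 = 115.1875
  [2.25→3.25]: (456.2+399.5)/2 × 1 = 427.85
  [3.25→6.25]: (399.5+236.2)/2 × 3 = 953.55
  [6.25→9.25]: (236.2+136.9)/2 × 3 = 559.65
  [9.25→10.25]: (136.9+114.1)/2 × 1 = 125.5
  [10.25→13.25]: (114.1+66.1)/2 × 3 = 270.3
  Sum = 2917.3375 µg/L·hr
k_e = ln2 / t½ = 0.693147 / 3.81 = 0.1819 hr^-1
Extrapolated tail: C_last / k_e = 66.1 / 0.1819 = 363.386
AUC_0→∞ = 2917.3375 + 363.386 = 3280.7235 µg/L·hr

AUC = 3280 µg/L·hr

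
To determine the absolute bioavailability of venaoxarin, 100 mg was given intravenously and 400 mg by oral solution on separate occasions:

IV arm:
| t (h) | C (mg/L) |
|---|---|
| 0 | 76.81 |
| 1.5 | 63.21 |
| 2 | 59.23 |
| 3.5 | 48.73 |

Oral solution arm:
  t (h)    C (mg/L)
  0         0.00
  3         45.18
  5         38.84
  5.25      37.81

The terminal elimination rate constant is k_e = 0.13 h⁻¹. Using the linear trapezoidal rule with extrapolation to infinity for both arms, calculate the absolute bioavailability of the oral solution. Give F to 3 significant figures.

Trapezoidal AUC_0→3.5 (IV):
  [0→1.5]: (76.81+63.21)/2 × 1.5 = 105.015
  [1.5→2]: (63.21+59.23)/2 × 0.5 = 30.61
  [2→3.5]: (59.23+48.73)/2 × 1.5 = 80.97
  Sum = 216.595 mg/L·h
IV tail: 48.73/0.13 = 374.846; AUC_iv,0→∞ = 216.595 + 374.846 = 591.441 mg/L·h
Trapezoidal AUC_0→5.25 (oral solution):
  [0→3]: (0.00+45.18)/2 × 3 = 67.77
  [3→5]: (45.18+38.84)/2 × 2 = 84.02
  [5→5.25]: (38.84+37.81)/2 × 0.25 = 9.58125
  Sum = 161.37125 mg/L·h
oral solution tail: 37.81/0.13 = 290.846; AUC_ev,0→∞ = 161.37125 + 290.846 = 452.21725 mg/L·h
F = (AUC_ev/D_ev)/(AUC_iv/D_iv) = (452.21725/400)/(591.441/100) = 1.13054/5.91441 = 0.1912

F = 0.191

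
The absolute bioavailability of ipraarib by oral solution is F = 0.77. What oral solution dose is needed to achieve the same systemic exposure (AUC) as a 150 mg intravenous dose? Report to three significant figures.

For equal systemic exposure: F × D_ev = D_iv
D_ev = D_iv / F = 150 / 0.77 = 194.805 mg

D_oral = 195 mg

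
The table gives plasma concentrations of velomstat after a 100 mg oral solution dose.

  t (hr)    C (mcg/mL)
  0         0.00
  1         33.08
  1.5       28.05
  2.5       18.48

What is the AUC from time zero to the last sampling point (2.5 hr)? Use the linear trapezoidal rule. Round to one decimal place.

AUC = 55.1 mcg/mL·hr

Trapezoidal AUC_0→2.5:
  [0→1]: (0.00+33.08)/2 × 1 = 16.54
  [1→1.5]: (33.08+28.05)/2 × 0.5 = 15.2825
  [1.5→2.5]: (28.05+18.48)/2 × 1 = 23.265
  Sum = 55.0875 mcg/mL·hr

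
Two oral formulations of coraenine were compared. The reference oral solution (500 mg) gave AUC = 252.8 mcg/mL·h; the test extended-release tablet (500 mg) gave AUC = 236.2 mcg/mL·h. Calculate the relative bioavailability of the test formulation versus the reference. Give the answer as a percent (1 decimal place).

F_rel = (AUC_test/D_test) / (AUC_ref/D_ref)
      = (236.2/500) / (252.8/500)
      = 0.4724 / 0.5056 = 0.9343 = 93.43%

F_rel = 93.4%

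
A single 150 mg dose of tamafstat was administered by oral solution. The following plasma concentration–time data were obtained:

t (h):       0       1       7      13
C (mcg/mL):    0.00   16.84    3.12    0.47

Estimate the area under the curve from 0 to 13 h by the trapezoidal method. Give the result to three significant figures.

Trapezoidal AUC_0→13:
  [0→1]: (0.00+16.84)/2 × 1 = 8.42
  [1→7]: (16.84+3.12)/2 × 6 = 59.88
  [7→13]: (3.12+0.47)/2 × 6 = 10.77
  Sum = 79.07 mcg/mL·h

AUC = 79.1 mcg/mL·h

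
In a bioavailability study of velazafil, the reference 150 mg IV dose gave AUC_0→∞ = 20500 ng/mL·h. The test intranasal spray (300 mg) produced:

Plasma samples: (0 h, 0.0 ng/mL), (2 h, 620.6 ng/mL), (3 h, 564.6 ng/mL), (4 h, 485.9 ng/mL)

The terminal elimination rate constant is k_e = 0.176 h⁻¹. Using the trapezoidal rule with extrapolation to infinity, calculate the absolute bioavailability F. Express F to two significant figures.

F = 0.11

Trapezoidal AUC_0→4 (intranasal spray):
  [0→2]: (0.0+620.6)/2 × 2 = 620.6
  [2→3]: (620.6+564.6)/2 × 1 = 592.6
  [3→4]: (564.6+485.9)/2 × 1 = 525.25
  Sum = 1738.45 ng/mL·h
Tail: C_last/k_e = 485.9/0.176 = 2760.795
AUC_0→∞ (intranasal spray) = 1738.45 + 2760.795 = 4499.245 ng/mL·h
F = (AUC_ev/D_ev)/(AUC_iv/D_iv) = (4499.245/300)/(20500/150) = 14.9975/136.667 = 0.1097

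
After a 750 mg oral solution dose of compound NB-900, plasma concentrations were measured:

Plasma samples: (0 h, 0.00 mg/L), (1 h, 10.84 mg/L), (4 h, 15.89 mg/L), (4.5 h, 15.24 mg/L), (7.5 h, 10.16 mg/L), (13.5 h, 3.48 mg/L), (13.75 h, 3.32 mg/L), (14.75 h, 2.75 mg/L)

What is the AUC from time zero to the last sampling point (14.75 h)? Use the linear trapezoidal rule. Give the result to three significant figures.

AUC = 136 mg/L·h

Trapezoidal AUC_0→14.75:
  [0→1]: (0.00+10.84)/2 × 1 = 5.42
  [1→4]: (10.84+15.89)/2 × 3 = 40.095
  [4→4.5]: (15.89+15.24)/2 × 0.5 = 7.7825
  [4.5→7.5]: (15.24+10.16)/2 × 3 = 38.1
  [7.5→13.5]: (10.16+3.48)/2 × 6 = 40.92
  [13.5→13.75]: (3.48+3.32)/2 × 0.25 = 0.85
  [13.75→14.75]: (3.32+2.75)/2 × 1 = 3.035
  Sum = 136.2025 mg/L·h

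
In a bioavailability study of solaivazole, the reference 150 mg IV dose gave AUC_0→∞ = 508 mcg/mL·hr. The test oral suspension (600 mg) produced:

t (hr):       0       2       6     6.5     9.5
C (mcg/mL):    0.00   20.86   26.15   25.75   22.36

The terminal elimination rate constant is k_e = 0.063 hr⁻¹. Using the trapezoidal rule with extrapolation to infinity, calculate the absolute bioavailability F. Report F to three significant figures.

Trapezoidal AUC_0→9.5 (oral suspension):
  [0→2]: (0.00+20.86)/2 × 2 = 20.86
  [2→6]: (20.86+26.15)/2 × 4 = 94.02
  [6→6.5]: (26.15+25.75)/2 × 0.5 = 12.975
  [6.5→9.5]: (25.75+22.36)/2 × 3 = 72.165
  Sum = 200.02 mcg/mL·hr
Tail: C_last/k_e = 22.36/0.063 = 354.921
AUC_0→∞ (oral suspension) = 200.02 + 354.921 = 554.941 mcg/mL·hr
F = (AUC_ev/D_ev)/(AUC_iv/D_iv) = (554.941/600)/(508/150) = 0.924902/3.38667 = 0.2731

F = 0.273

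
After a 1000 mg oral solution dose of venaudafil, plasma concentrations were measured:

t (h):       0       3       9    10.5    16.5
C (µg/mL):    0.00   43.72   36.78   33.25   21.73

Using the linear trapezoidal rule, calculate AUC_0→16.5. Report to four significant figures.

Trapezoidal AUC_0→16.5:
  [0→3]: (0.00+43.72)/2 × 3 = 65.58
  [3→9]: (43.72+36.78)/2 × 6 = 241.5
  [9→10.5]: (36.78+33.25)/2 × 1.5 = 52.5225
  [10.5→16.5]: (33.25+21.73)/2 × 6 = 164.94
  Sum = 524.5425 µg/mL·h

AUC = 524.5 µg/mL·h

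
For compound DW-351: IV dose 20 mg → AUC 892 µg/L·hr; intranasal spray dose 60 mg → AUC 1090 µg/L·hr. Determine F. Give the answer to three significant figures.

F = 0.407

F = (AUC_ev / D_ev) / (AUC_iv / D_iv)
  = (1090/60) / (892/20)
  = 18.1667 / 44.6 = 0.4073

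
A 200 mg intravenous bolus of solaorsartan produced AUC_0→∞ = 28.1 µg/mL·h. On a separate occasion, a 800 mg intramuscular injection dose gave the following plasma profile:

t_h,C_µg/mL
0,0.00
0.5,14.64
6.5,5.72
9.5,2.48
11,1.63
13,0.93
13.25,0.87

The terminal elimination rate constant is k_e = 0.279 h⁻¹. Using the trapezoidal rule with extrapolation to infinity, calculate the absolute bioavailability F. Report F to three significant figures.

F = 0.765

Trapezoidal AUC_0→13.25 (intramuscular injection):
  [0→0.5]: (0.00+14.64)/2 × 0.5 = 3.66
  [0.5→6.5]: (14.64+5.72)/2 × 6 = 61.08
  [6.5→9.5]: (5.72+2.48)/2 × 3 = 12.3
  [9.5→11]: (2.48+1.63)/2 × 1.5 = 3.0825
  [11→13]: (1.63+0.93)/2 × 2 = 2.56
  [13→13.25]: (0.93+0.87)/2 × 0.25 = 0.225
  Sum = 82.9075 µg/mL·h
Tail: C_last/k_e = 0.87/0.279 = 3.118
AUC_0→∞ (intramuscular injection) = 82.9075 + 3.118 = 86.0255 µg/mL·h
F = (AUC_ev/D_ev)/(AUC_iv/D_iv) = (86.0255/800)/(28.1/200) = 0.107532/0.1405 = 0.7654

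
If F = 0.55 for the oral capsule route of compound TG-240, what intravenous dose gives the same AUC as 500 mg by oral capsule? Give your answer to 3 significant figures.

Systemic exposure from an extravascular dose = F × D_ev, so the equivalent IV dose is F × D_ev.
D_iv = F × D_ev = 0.55 × 500 = 275 mg

D_iv = 275 mg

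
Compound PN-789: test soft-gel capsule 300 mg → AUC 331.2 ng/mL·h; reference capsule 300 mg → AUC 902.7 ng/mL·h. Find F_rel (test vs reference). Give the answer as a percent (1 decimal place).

F_rel = 36.7%

F_rel = (AUC_test/D_test) / (AUC_ref/D_ref)
      = (331.2/300) / (902.7/300)
      = 1.104 / 3.009 = 0.3669 = 36.69%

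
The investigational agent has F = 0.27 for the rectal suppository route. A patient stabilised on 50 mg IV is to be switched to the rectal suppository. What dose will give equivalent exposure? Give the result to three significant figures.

D_rectal = 185 mg

For equal systemic exposure: F × D_ev = D_iv
D_ev = D_iv / F = 50 / 0.27 = 185.185 mg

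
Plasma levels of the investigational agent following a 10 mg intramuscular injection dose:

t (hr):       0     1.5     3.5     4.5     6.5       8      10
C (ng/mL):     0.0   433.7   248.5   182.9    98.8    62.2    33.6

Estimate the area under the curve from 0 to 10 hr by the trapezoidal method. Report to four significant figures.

Trapezoidal AUC_0→10:
  [0→1.5]: (0.0+433.7)/2 × 1.5 = 325.275
  [1.5→3.5]: (433.7+248.5)/2 × 2 = 682.2
  [3.5→4.5]: (248.5+182.9)/2 × 1 = 215.7
  [4.5→6.5]: (182.9+98.8)/2 × 2 = 281.7
  [6.5→8]: (98.8+62.2)/2 × 1.5 = 120.75
  [8→10]: (62.2+33.6)/2 × 2 = 95.8
  Sum = 1721.425 ng/mL·hr

AUC = 1721 ng/mL·hr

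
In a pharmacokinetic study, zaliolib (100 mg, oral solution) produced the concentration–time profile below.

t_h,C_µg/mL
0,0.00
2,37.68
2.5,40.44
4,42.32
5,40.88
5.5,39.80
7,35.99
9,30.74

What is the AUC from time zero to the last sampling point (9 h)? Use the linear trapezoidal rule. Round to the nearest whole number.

AUC = 305 µg/mL·h

Trapezoidal AUC_0→9:
  [0→2]: (0.00+37.68)/2 × 2 = 37.68
  [2→2.5]: (37.68+40.44)/2 × 0.5 = 19.53
  [2.5→4]: (40.44+42.32)/2 × 1.5 = 62.07
  [4→5]: (42.32+40.88)/2 × 1 = 41.6
  [5→5.5]: (40.88+39.80)/2 × 0.5 = 20.17
  [5.5→7]: (39.80+35.99)/2 × 1.5 = 56.8425
  [7→9]: (35.99+30.74)/2 × 2 = 66.73
  Sum = 304.6225 µg/mL·h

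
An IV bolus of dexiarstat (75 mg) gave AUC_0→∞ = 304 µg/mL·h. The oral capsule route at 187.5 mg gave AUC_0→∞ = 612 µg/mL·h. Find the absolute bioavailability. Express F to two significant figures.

F = (AUC_ev / D_ev) / (AUC_iv / D_iv)
  = (612/187.5) / (304/75)
  = 3.264 / 4.05333 = 0.8053

F = 0.81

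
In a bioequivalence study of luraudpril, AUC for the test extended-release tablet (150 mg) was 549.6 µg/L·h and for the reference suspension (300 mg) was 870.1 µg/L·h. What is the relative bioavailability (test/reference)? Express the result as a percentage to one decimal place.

F_rel = (AUC_test/D_test) / (AUC_ref/D_ref)
      = (549.6/150) / (870.1/300)
      = 3.664 / 2.90033 = 1.2633 = 126.33%

F_rel = 126.3%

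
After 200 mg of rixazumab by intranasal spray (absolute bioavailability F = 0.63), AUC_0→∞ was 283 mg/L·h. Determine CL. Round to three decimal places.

CL = 0.445 L/h

CL = F × Dose / AUC_0→∞
   = 0.63 × 200 / 283 = 0.44523 L/h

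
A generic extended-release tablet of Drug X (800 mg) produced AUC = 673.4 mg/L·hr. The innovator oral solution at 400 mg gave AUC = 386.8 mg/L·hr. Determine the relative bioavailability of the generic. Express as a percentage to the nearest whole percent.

F_rel = 87%

F_rel = (AUC_test/D_test) / (AUC_ref/D_ref)
      = (673.4/800) / (386.8/400)
      = 0.84175 / 0.967 = 0.8705 = 87.05%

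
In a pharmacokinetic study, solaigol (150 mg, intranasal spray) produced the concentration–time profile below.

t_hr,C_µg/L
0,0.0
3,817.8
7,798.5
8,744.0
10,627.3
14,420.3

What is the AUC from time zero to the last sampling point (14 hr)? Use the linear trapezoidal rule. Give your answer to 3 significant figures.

AUC = 8700 µg/L·hr

Trapezoidal AUC_0→14:
  [0→3]: (0.0+817.8)/2 × 3 = 1226.7
  [3→7]: (817.8+798.5)/2 × 4 = 3232.6
  [7→8]: (798.5+744.0)/2 × 1 = 771.25
  [8→10]: (744.0+627.3)/2 × 2 = 1371.3
  [10→14]: (627.3+420.3)/2 × 4 = 2095.2
  Sum = 8697.05 µg/L·hr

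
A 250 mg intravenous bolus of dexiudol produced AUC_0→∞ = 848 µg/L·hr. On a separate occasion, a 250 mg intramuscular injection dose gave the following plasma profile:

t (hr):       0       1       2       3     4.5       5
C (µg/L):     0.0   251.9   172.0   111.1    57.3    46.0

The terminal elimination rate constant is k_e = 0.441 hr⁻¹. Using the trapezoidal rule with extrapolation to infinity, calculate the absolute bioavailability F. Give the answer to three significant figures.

Trapezoidal AUC_0→5 (intramuscular injection):
  [0→1]: (0.0+251.9)/2 × 1 = 125.95
  [1→2]: (251.9+172.0)/2 × 1 = 211.95
  [2→3]: (172.0+111.1)/2 × 1 = 141.55
  [3→4.5]: (111.1+57.3)/2 × 1.5 = 126.3
  [4.5→5]: (57.3+46.0)/2 × 0.5 = 25.825
  Sum = 631.575 µg/L·hr
Tail: C_last/k_e = 46.0/0.441 = 104.308
AUC_0→∞ (intramuscular injection) = 631.575 + 104.308 = 735.883 µg/L·hr
F = (AUC_ev/D_ev)/(AUC_iv/D_iv) = (735.883/250)/(848/250) = 2.943532/3.392 = 0.8678

F = 0.868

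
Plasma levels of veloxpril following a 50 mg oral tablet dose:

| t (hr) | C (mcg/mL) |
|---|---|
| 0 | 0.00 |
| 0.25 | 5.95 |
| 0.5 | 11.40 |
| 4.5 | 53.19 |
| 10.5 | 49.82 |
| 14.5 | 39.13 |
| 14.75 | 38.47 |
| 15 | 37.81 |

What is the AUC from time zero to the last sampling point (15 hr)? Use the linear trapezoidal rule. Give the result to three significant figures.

AUC = 638 mcg/mL·hr

Trapezoidal AUC_0→15:
  [0→0.25]: (0.00+5.95)/2 × 0.25 = 0.74375
  [0.25→0.5]: (5.95+11.40)/2 × 0.25 = 2.16875
  [0.5→4.5]: (11.40+53.19)/2 × 4 = 129.18
  [4.5→10.5]: (53.19+49.82)/2 × 6 = 309.03
  [10.5→14.5]: (49.82+39.13)/2 × 4 = 177.9
  [14.5→14.75]: (39.13+38.47)/2 × 0.25 = 9.7
  [14.75→15]: (38.47+37.81)/2 × 0.25 = 9.535
  Sum = 638.2575 mcg/mL·hr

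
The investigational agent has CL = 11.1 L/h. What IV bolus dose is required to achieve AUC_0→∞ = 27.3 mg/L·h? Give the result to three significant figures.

Dose = 303 mg

Dose_iv = CL × AUC_0→∞
     = 11.1 × 27.3 = 303.03 mg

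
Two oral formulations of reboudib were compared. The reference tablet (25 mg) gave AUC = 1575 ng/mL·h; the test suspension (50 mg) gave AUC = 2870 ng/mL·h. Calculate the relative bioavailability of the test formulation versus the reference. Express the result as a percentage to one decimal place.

F_rel = 91.1%

F_rel = (AUC_test/D_test) / (AUC_ref/D_ref)
      = (2870/50) / (1575/25)
      = 57.4 / 63 = 0.9111 = 91.11%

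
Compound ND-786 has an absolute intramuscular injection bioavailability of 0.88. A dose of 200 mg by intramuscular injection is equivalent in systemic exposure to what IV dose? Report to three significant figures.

D_iv = 176 mg

Systemic exposure from an extravascular dose = F × D_ev, so the equivalent IV dose is F × D_ev.
D_iv = F × D_ev = 0.88 × 200 = 176 mg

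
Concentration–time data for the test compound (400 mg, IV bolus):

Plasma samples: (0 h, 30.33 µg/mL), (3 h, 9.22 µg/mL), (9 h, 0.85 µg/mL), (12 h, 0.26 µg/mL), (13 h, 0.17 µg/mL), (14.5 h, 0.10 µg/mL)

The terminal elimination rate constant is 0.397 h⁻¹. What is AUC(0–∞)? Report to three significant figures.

AUC = 91.9 µg/mL·h

Trapezoidal AUC_0→14.5:
  [0→3]: (30.33+9.22)/2 × 3 = 59.325
  [3→9]: (9.22+0.85)/2 × 6 = 30.21
  [9→12]: (0.85+0.26)/2 × 3 = 1.665
  [12→13]: (0.26+0.17)/2 × 1 = 0.215
  [13→14.5]: (0.17+0.10)/2 × 1.5 = 0.2025
  Sum = 91.6175 µg/mL·h
Extrapolated tail: C_last / k_e = 0.10 / 0.397 = 0.252
AUC_0→∞ = 91.6175 + 0.252 = 91.8695 µg/mL·h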